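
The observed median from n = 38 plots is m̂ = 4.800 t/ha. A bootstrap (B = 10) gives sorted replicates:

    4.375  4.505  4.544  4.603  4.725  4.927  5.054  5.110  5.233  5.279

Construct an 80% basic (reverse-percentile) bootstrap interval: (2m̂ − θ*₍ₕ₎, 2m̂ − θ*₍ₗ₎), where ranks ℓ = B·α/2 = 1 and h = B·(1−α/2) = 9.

Percentile endpoints at ranks 1 and 9: θ*₍1₎ = 4.375, θ*₍9₎ = 5.233.
Basic interval reflects these around m̂:
  lower = 2 × 4.800 − 5.233 = 4.367
  upper = 2 × 4.800 − 4.375 = 5.225

(4.367, 5.225)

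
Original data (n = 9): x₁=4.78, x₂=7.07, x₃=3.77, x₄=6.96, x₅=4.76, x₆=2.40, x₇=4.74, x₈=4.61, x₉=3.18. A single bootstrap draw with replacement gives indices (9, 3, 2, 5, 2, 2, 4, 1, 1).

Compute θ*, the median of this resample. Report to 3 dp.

θ* = 4.780

Resample values: 3.18, 3.77, 7.07, 4.76, 7.07, 7.07, 6.96, 4.78, 4.78.
Sorted: 3.18, 3.77, 4.76, 4.78, 4.78, 6.96, 7.07, 7.07, 7.07
Median = middle value = 4.780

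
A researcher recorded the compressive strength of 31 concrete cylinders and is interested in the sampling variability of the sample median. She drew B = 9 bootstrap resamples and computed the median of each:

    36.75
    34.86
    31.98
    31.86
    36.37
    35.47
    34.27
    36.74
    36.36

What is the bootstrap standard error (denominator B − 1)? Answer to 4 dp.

Bootstrap SE is the standard deviation of the 9 replicate medians.
Mean of replicates: (36.75 + 34.86 + 31.98 + 31.86 + 36.37 + 35.47 + 34.27 + 36.74 + 36.36) / 9 = 314.66000 / 9 = 34.96222
Sum of squared deviations: (+1.78778)² + (−0.10222)² + (−2.98222)² + (−3.10222)² + (+1.40778)² + (+0.50778)² + (−0.69222)² + (+1.77778)² + (+1.39778)² = 29.55716
Variance = 29.55716 / 8 = 3.69464
SE* = √3.69464

SE* = 1.9221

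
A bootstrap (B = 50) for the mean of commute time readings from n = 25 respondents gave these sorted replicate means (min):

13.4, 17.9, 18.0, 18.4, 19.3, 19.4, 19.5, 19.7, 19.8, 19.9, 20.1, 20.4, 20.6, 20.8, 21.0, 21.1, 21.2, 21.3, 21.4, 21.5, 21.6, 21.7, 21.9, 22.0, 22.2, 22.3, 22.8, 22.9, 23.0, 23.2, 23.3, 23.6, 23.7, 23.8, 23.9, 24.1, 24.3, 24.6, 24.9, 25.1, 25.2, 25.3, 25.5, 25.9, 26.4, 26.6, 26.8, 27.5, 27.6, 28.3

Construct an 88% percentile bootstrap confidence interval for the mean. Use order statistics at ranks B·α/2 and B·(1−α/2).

(18.0, 26.8)

α = 0.12; lower rank = 50 × 0.060 = 3; upper rank = 50 × 0.940 = 47.
The 3rd smallest replicate is 18.0; the 47th is 26.8.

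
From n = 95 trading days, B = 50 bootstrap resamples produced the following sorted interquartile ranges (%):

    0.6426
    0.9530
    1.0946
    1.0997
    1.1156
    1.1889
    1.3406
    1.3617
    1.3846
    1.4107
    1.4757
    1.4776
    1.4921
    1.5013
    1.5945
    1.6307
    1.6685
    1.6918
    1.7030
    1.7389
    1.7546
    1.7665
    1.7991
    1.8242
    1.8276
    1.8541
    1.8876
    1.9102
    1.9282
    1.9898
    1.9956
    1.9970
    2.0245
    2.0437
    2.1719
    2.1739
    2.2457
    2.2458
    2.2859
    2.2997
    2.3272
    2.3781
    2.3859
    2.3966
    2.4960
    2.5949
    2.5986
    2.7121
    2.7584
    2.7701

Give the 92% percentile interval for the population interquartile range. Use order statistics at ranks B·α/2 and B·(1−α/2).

(0.9530, 2.7121)

α = 0.08; lower rank = 50 × 0.040 = 2; upper rank = 50 × 0.960 = 48.
The 2nd smallest replicate is 0.9530; the 48th is 2.7121.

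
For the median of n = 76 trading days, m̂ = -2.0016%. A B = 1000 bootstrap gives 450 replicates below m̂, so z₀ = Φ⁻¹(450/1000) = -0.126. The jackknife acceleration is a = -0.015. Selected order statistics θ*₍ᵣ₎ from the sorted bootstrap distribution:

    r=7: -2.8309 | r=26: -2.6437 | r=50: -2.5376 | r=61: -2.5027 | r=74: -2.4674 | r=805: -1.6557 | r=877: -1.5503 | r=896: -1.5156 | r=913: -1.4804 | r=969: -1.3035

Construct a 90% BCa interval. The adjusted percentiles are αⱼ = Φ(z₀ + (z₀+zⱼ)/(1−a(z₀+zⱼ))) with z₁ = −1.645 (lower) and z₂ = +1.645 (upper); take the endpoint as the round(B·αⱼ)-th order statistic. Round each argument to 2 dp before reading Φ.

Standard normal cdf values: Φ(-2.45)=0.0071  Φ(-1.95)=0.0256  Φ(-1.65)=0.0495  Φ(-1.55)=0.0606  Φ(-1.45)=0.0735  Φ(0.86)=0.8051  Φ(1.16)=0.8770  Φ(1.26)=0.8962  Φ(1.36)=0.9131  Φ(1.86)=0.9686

(-2.6437, -1.4804)

Lower: z₀ + z₁ = -0.126 + (-1.645) = -1.771; 1 − a(z₀+z₁) = 1 − (-0.015)(-1.771) = 0.9734; argument = -0.126 + (-1.771)/0.9734 = -1.9453 → -1.95.
α₁ = Φ(-1.95) = 0.0256; rank = round(1000 × 0.0256) = 26; θ*₍26₎ = -2.6437.
Upper: z₀ + z₂ = 1.519; 1 − a(z₀+z₂) = 1.0228; argument = 1.3592 → 1.36; α₂ = 0.9131; rank = 913; θ*₍913₎ = -1.4804.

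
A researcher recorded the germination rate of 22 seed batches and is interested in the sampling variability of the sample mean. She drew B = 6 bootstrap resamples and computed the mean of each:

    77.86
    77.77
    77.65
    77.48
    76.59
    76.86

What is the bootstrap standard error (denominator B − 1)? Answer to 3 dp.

SE* = 0.521

Bootstrap SE is the standard deviation of the 6 replicate means.
Mean of replicates: (77.86 + 77.77 + 77.65 + 77.48 + 76.59 + 76.86) / 6 = 464.2100 / 6 = 77.3683
Sum of squared deviations: (+0.4917)² + (+0.4017)² + (+0.2817)² + (+0.1117)² + (−0.7783)² + (−0.5083)² = 1.3591
Variance = 1.3591 / 5 = 0.2718
SE* = √0.2718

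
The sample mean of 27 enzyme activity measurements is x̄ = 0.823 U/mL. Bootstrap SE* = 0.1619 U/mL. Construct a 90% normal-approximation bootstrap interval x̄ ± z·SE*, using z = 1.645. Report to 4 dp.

Margin = 1.645 × 0.1619 = 0.26633
Interval: 0.823 ± 0.26633

(0.5567, 1.0893)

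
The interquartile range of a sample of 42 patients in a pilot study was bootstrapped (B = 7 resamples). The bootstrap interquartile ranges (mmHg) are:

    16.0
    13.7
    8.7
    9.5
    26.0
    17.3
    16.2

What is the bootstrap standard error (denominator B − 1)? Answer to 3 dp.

Bootstrap SE is the standard deviation of the 7 replicate interquartile ranges.
Mean of replicates: (16.0 + 13.7 + 8.7 + 9.5 + 26.0 + 17.3 + 16.2) / 7 = 107.4000 / 7 = 15.3429
Sum of squared deviations: (+0.6571)² + (−1.6429)² + (−6.6429)² + (−5.8429)² + (+10.6571)² + (+1.9571)² + (+0.8571)² = 199.5371
Variance = 199.5371 / 6 = 33.2562
SE* = √33.2562

SE* = 5.767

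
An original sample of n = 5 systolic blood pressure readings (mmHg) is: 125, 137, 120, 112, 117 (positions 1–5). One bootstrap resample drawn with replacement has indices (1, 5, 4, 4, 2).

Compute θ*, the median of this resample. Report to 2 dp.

Resample values: 125, 117, 112, 112, 137.
Sorted: 112, 112, 117, 125, 137
Median = middle value = 117.00

θ* = 117.00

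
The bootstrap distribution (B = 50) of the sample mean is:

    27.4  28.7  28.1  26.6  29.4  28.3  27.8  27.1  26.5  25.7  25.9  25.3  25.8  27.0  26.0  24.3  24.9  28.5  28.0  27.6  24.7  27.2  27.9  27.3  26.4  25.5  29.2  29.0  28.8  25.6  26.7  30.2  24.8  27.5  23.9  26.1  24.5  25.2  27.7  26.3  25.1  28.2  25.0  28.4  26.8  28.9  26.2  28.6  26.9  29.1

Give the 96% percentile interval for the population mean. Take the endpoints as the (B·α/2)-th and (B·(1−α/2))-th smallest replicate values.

(23.9, 29.4)

Sorted replicates: 23.9, 24.3, 24.5, 24.7, 24.8, 24.9, 25.0, 25.1, 25.2, 25.3, 25.5, 25.6, 25.7, 25.8, 25.9, 26.0, 26.1, 26.2, 26.3, 26.4, 26.5, 26.6, 26.7, 26.8, 26.9, 27.0, 27.1, 27.2, 27.3, 27.4, 27.5, 27.6, 27.7, 27.8, 27.9, 28.0, 28.1, 28.2, 28.3, 28.4, 28.5, 28.6, 28.7, 28.8, 28.9, 29.0, 29.1, 29.2, 29.4, 30.2
α = 0.04; lower rank = 50 × 0.020 = 1; upper rank = 50 × 0.980 = 49.
The 1st smallest replicate is 23.9; the 49th is 29.4.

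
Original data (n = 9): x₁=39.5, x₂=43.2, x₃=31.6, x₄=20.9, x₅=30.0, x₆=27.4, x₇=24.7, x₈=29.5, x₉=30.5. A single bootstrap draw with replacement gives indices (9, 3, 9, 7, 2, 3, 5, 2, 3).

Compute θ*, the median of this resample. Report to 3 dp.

θ* = 31.600

Resample values: 30.5, 31.6, 30.5, 24.7, 43.2, 31.6, 30.0, 43.2, 31.6.
Sorted: 24.7, 30.0, 30.5, 30.5, 31.6, 31.6, 31.6, 43.2, 43.2
Median = middle value = 31.600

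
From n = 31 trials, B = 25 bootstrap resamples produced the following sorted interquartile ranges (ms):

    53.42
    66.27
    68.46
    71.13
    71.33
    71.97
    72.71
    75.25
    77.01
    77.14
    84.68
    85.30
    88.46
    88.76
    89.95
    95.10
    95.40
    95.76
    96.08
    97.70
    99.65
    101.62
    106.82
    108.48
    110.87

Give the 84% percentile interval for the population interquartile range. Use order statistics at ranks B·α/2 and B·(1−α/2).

(66.27, 106.82)

α = 0.16; lower rank = 25 × 0.080 = 2; upper rank = 25 × 0.920 = 23.
The 2nd smallest replicate is 66.27; the 23rd is 106.82.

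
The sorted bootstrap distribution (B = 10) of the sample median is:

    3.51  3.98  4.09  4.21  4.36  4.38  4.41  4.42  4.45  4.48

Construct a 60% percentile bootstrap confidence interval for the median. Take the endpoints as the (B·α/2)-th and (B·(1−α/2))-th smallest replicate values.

α = 0.40; lower rank = 10 × 0.200 = 2; upper rank = 10 × 0.800 = 8.
The 2nd smallest replicate is 3.98; the 8th is 4.42.

(3.98, 4.42)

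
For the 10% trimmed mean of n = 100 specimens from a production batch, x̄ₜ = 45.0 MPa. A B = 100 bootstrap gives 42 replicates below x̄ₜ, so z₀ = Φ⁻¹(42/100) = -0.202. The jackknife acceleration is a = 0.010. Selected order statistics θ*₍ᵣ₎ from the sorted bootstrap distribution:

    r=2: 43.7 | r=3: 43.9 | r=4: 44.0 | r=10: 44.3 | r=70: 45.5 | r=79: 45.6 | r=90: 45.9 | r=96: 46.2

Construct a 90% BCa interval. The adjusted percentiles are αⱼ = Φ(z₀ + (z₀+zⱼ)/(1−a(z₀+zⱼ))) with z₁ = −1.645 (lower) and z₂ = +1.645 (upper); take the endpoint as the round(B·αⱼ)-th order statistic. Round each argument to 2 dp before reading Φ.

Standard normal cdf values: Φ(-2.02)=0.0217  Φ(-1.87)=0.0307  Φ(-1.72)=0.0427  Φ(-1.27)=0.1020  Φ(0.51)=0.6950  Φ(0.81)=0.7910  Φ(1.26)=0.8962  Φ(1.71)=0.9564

(43.7, 45.9)

Lower: z₀ + z₁ = -0.202 + (-1.645) = -1.847; 1 − a(z₀+z₁) = 1 − (0.010)(-1.847) = 1.0185; argument = -0.202 + (-1.847)/1.0185 = -2.0155 → -2.02.
α₁ = Φ(-2.02) = 0.0217; rank = round(100 × 0.0217) = 2; θ*₍2₎ = 43.7.
Upper: z₀ + z₂ = 1.443; 1 − a(z₀+z₂) = 0.9856; argument = 1.2621 → 1.26; α₂ = 0.8962; rank = 90; θ*₍90₎ = 45.9.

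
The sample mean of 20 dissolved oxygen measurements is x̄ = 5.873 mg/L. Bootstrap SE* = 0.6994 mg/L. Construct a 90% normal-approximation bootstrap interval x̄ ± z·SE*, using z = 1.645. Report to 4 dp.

Margin = 1.645 × 0.6994 = 1.15051
Interval: 5.873 ± 1.15051

(4.7225, 7.0235)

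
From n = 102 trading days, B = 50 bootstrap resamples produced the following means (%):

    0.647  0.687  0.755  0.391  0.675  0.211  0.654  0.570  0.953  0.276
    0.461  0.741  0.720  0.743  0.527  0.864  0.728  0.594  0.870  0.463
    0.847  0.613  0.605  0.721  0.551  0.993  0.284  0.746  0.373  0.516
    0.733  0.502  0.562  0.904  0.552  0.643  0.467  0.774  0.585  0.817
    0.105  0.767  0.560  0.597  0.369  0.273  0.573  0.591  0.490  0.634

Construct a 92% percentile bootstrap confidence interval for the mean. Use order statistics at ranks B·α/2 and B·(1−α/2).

Sorted replicates: 0.105, 0.211, 0.273, 0.276, 0.284, 0.369, 0.373, 0.391, 0.461, 0.463, 0.467, 0.490, 0.502, 0.516, 0.527, 0.551, 0.552, 0.560, 0.562, 0.570, 0.573, 0.585, 0.591, 0.594, 0.597, 0.605, 0.613, 0.634, 0.643, 0.647, 0.654, 0.675, 0.687, 0.720, 0.721, 0.728, 0.733, 0.741, 0.743, 0.746, 0.755, 0.767, 0.774, 0.817, 0.847, 0.864, 0.870, 0.904, 0.953, 0.993
α = 0.08; lower rank = 50 × 0.040 = 2; upper rank = 50 × 0.960 = 48.
The 2nd smallest replicate is 0.211; the 48th is 0.904.

(0.211, 0.904)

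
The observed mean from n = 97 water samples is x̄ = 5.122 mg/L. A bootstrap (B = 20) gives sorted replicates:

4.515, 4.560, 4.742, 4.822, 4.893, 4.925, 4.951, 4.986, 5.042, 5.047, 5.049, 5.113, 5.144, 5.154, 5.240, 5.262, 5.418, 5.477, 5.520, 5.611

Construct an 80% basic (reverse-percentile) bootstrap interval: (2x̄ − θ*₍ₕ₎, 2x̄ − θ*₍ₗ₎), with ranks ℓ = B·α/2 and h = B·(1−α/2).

(4.767, 5.684)

Percentile endpoints at ranks 2 and 18: θ*₍2₎ = 4.560, θ*₍18₎ = 5.477.
Basic interval reflects these around x̄:
  lower = 2 × 5.122 − 5.477 = 4.767
  upper = 2 × 5.122 − 4.560 = 5.684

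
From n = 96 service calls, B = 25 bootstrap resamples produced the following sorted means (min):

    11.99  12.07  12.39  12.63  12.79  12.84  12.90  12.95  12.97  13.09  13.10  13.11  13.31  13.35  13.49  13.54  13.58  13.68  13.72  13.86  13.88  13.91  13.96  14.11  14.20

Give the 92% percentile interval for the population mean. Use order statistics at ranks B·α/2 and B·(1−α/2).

(11.99, 14.11)

α = 0.08; lower rank = 25 × 0.040 = 1; upper rank = 25 × 0.960 = 24.
The 1st smallest replicate is 11.99; the 24th is 14.11.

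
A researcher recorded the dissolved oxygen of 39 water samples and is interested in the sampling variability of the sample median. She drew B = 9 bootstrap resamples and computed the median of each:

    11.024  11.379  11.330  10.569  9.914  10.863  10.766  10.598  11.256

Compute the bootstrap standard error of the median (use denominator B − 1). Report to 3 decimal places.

Bootstrap SE is the standard deviation of the 9 replicate medians.
Mean of replicates: (11.024 + 11.379 + 11.330 + 10.569 + 9.914 + 10.863 + 10.766 + 10.598 + 11.256) / 9 = 97.6990 / 9 = 10.8554
Sum of squared deviations: (+0.1686)² + (+0.5236)² + (+0.4746)² + (−0.2864)² + (−0.9414)² + (+0.0076)² + (−0.0894)² + (−0.2574)² + (+0.4006)² = 1.7309
Variance = 1.7309 / 8 = 0.2164
SE* = √0.2164

SE* = 0.465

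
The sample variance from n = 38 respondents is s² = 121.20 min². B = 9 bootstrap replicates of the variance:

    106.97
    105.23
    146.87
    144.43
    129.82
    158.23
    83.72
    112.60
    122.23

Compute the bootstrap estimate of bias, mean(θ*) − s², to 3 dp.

mean(θ*) = (106.97 + 105.23 + 146.87 + 144.43 + 129.82 + 158.23 + 83.72 + 112.60 + 122.23) / 9 = 123.3444
bias = 123.3444 − 121.20

bias = +2.144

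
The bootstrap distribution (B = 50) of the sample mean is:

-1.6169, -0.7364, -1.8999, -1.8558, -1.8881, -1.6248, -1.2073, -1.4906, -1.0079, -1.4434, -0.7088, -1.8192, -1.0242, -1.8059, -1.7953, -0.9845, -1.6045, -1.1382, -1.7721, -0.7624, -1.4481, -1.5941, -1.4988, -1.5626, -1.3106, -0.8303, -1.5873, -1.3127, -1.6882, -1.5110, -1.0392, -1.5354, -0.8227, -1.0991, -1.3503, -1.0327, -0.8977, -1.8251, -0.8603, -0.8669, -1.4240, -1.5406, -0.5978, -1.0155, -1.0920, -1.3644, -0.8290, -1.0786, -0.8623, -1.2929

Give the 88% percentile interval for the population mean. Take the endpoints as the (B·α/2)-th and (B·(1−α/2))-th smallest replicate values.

(-1.8558, -0.7624)

Sorted replicates: -1.8999, -1.8881, -1.8558, -1.8251, -1.8192, -1.8059, -1.7953, -1.7721, -1.6882, -1.6248, -1.6169, -1.6045, -1.5941, -1.5873, -1.5626, -1.5406, -1.5354, -1.5110, -1.4988, -1.4906, -1.4481, -1.4434, -1.4240, -1.3644, -1.3503, -1.3127, -1.3106, -1.2929, -1.2073, -1.1382, -1.0991, -1.0920, -1.0786, -1.0392, -1.0327, -1.0242, -1.0155, -1.0079, -0.9845, -0.8977, -0.8669, -0.8623, -0.8603, -0.8303, -0.8290, -0.8227, -0.7624, -0.7364, -0.7088, -0.5978
α = 0.12; lower rank = 50 × 0.060 = 3; upper rank = 50 × 0.940 = 47.
The 3rd smallest replicate is -1.8558; the 47th is -0.7624.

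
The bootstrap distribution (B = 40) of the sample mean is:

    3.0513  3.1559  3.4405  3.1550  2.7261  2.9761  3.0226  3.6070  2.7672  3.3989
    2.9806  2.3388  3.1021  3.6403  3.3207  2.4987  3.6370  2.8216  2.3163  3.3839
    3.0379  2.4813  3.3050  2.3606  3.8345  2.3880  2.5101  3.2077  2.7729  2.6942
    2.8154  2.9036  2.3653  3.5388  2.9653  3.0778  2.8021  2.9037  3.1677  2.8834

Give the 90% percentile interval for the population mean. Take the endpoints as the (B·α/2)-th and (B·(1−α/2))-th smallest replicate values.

Sorted replicates: 2.3163, 2.3388, 2.3606, 2.3653, 2.3880, 2.4813, 2.4987, 2.5101, 2.6942, 2.7261, 2.7672, 2.7729, 2.8021, 2.8154, 2.8216, 2.8834, 2.9036, 2.9037, 2.9653, 2.9761, 2.9806, 3.0226, 3.0379, 3.0513, 3.0778, 3.1021, 3.1550, 3.1559, 3.1677, 3.2077, 3.3050, 3.3207, 3.3839, 3.3989, 3.4405, 3.5388, 3.6070, 3.6370, 3.6403, 3.8345
α = 0.10; lower rank = 40 × 0.050 = 2; upper rank = 40 × 0.950 = 38.
The 2nd smallest replicate is 2.3388; the 38th is 3.6370.

(2.3388, 3.6370)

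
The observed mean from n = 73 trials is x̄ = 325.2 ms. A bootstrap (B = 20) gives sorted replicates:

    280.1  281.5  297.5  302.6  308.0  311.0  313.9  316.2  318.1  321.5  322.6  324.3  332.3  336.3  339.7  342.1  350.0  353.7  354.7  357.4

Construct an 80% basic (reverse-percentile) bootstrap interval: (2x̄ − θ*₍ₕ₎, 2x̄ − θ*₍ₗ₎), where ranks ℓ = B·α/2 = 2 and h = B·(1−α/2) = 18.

Percentile endpoints at ranks 2 and 18: θ*₍2₎ = 281.5, θ*₍18₎ = 353.7.
Basic interval reflects these around x̄:
  lower = 2 × 325.2 − 353.7 = 296.7
  upper = 2 × 325.2 − 281.5 = 368.9

(296.7, 368.9)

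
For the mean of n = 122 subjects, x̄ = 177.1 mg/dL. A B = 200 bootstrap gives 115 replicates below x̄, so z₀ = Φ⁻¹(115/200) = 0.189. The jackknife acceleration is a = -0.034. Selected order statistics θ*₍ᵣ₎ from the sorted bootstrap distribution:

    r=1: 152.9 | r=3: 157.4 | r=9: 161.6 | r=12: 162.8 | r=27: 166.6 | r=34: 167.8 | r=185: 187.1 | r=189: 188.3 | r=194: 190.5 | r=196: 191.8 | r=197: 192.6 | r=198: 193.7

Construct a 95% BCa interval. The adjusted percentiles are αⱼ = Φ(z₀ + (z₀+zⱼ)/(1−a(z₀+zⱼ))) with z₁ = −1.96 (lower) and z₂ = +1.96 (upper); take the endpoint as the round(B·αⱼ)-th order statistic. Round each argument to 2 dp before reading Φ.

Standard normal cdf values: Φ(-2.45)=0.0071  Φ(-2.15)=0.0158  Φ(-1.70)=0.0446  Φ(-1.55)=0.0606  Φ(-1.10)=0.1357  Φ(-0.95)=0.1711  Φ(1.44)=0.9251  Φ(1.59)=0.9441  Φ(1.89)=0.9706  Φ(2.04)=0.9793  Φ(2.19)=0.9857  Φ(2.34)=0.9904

(161.6, 192.6)

Lower: z₀ + z₁ = 0.189 + (-1.960) = -1.771; 1 − a(z₀+z₁) = 1 − (-0.034)(-1.771) = 0.9398; argument = 0.189 + (-1.771)/0.9398 = -1.6955 → -1.70.
α₁ = Φ(-1.70) = 0.0446; rank = round(200 × 0.0446) = 9; θ*₍9₎ = 161.6.
Upper: z₀ + z₂ = 2.149; 1 − a(z₀+z₂) = 1.0731; argument = 2.1917 → 2.19; α₂ = 0.9857; rank = 197; θ*₍197₎ = 192.6.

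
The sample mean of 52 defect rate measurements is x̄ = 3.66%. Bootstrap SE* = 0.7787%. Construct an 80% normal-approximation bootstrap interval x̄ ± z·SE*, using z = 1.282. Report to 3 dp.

(2.662, 4.658)

Margin = 1.282 × 0.7787 = 0.9983
Interval: 3.66 ± 0.9983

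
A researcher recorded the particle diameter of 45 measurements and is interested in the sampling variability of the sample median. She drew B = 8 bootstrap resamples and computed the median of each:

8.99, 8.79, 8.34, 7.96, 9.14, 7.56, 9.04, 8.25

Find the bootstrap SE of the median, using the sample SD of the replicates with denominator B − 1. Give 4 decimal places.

Bootstrap SE is the standard deviation of the 8 replicate medians.
Mean of replicates: (8.99 + 8.79 + 8.34 + 7.96 + 9.14 + 7.56 + 9.04 + 8.25) / 8 = 68.07000 / 8 = 8.50875
Sum of squared deviations: (+0.48125)² + (+0.28125)² + (−0.16875)² + (−0.54875)² + (+0.63125)² + (−0.94875)² + (+0.53125)² + (−0.25875)² = 2.28809
Variance = 2.28809 / 7 = 0.32687
SE* = √0.32687

SE* = 0.5717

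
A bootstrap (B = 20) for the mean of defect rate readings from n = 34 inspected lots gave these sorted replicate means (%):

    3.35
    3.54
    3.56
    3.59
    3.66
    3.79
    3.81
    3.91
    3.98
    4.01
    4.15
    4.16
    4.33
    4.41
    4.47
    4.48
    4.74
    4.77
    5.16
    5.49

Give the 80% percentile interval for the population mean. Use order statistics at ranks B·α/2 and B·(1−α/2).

α = 0.20; lower rank = 20 × 0.100 = 2; upper rank = 20 × 0.900 = 18.
The 2nd smallest replicate is 3.54; the 18th is 4.77.

(3.54, 4.77)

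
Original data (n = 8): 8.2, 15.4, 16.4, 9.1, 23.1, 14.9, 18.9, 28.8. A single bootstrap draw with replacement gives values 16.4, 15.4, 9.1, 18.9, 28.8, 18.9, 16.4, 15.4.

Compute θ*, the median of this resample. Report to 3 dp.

Sorted: 9.1, 15.4, 15.4, 16.4, 16.4, 18.9, 18.9, 28.8
Median = average of the two middle values = 16.400

θ* = 16.400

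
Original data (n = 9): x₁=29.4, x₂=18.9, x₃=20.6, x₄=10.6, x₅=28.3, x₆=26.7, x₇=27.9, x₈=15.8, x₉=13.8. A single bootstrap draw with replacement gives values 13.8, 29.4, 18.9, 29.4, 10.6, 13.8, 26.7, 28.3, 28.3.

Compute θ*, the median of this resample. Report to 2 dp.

θ* = 26.70

Sorted: 10.6, 13.8, 13.8, 18.9, 26.7, 28.3, 28.3, 29.4, 29.4
Median = middle value = 26.70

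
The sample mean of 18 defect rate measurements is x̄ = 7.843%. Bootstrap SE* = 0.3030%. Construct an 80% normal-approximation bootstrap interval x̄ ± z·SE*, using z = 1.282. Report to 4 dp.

Margin = 1.282 × 0.3030 = 0.38845
Interval: 7.843 ± 0.38845

(7.4546, 8.2314)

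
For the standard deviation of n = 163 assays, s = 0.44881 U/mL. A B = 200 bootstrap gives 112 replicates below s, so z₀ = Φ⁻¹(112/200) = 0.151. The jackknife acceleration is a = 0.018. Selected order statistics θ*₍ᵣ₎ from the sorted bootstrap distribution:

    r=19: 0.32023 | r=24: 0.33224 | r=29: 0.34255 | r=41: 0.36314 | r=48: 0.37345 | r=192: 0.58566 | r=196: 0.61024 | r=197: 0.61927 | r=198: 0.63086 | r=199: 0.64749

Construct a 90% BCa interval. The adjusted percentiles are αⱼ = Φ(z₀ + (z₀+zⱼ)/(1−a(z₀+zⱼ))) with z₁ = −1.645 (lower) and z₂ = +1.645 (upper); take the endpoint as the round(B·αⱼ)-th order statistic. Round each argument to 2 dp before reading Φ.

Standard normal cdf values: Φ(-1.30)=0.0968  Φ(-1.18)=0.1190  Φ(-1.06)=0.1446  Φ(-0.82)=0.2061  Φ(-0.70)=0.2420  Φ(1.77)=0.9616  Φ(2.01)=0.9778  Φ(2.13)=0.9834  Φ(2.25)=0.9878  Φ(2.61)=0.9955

Lower: z₀ + z₁ = 0.151 + (-1.645) = -1.494; 1 − a(z₀+z₁) = 1 − (0.018)(-1.494) = 1.0269; argument = 0.151 + (-1.494)/1.0269 = -1.3039 → -1.30.
α₁ = Φ(-1.30) = 0.0968; rank = round(200 × 0.0968) = 19; θ*₍19₎ = 0.32023.
Upper: z₀ + z₂ = 1.796; 1 − a(z₀+z₂) = 0.9677; argument = 2.0070 → 2.01; α₂ = 0.9778; rank = 196; θ*₍196₎ = 0.61024.

(0.32023, 0.61024)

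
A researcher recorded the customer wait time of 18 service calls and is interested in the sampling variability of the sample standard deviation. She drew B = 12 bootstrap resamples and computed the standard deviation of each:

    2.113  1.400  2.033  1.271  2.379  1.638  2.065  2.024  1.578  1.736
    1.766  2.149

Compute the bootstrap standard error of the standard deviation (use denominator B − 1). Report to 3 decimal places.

Bootstrap SE is the standard deviation of the 12 replicate standard deviations.
Mean of replicates: (2.113 + 1.400 + 2.033 + 1.271 + 2.379 + 1.638 + 2.065 + 2.024 + 1.578 + 1.736 + 1.766 + 2.149) / 12 = 22.1520 / 12 = 1.8460
Sum of squared deviations: (+0.2670)² + (−0.4460)² + (+0.1870)² + (−0.5750)² + (+0.5330)² + (−0.2080)² + (+0.2190)² + (+0.1780)² + (−0.2680)² + (−0.1100)² + (−0.0800)² + (+0.3030)² = 1.2249
Variance = 1.2249 / 11 = 0.1114
SE* = √0.1114

SE* = 0.334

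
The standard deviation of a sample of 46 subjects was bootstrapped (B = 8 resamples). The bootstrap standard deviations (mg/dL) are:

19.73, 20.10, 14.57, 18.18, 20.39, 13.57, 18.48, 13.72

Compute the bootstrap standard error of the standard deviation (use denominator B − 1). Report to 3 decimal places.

Bootstrap SE is the standard deviation of the 8 replicate standard deviations.
Mean of replicates: (19.73 + 20.10 + 14.57 + 18.18 + 20.39 + 13.57 + 18.48 + 13.72) / 8 = 138.7400 / 8 = 17.3425
Sum of squared deviations: (+2.3875)² + (+2.7575)² + (−2.7725)² + (+0.8375)² + (+3.0475)² + (−3.7725)² + (+1.1375)² + (−3.6225)² = 59.6276
Variance = 59.6276 / 7 = 8.5182
SE* = √8.5182

SE* = 2.919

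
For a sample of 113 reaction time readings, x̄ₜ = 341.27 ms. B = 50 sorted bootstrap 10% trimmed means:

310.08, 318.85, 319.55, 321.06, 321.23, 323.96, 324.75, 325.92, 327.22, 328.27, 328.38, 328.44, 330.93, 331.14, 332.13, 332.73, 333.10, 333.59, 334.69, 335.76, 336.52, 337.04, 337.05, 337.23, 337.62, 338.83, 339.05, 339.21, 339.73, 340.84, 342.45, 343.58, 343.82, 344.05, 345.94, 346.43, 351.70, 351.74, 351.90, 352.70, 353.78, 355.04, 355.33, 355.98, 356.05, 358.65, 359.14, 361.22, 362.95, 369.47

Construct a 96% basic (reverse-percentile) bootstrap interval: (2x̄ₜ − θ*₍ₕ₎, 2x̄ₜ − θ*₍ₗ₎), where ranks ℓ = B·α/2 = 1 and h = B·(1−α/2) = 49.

(319.59, 372.46)

Percentile endpoints at ranks 1 and 49: θ*₍1₎ = 310.08, θ*₍49₎ = 362.95.
Basic interval reflects these around x̄ₜ:
  lower = 2 × 341.27 − 362.95 = 319.59
  upper = 2 × 341.27 − 310.08 = 372.46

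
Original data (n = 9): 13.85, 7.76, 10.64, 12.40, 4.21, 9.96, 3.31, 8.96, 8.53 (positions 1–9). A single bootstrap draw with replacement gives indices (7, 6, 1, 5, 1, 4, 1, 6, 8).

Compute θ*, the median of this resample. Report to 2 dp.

Resample values: 3.31, 9.96, 13.85, 4.21, 13.85, 12.40, 13.85, 9.96, 8.96.
Sorted: 3.31, 4.21, 8.96, 9.96, 9.96, 12.40, 13.85, 13.85, 13.85
Median = middle value = 9.96

θ* = 9.96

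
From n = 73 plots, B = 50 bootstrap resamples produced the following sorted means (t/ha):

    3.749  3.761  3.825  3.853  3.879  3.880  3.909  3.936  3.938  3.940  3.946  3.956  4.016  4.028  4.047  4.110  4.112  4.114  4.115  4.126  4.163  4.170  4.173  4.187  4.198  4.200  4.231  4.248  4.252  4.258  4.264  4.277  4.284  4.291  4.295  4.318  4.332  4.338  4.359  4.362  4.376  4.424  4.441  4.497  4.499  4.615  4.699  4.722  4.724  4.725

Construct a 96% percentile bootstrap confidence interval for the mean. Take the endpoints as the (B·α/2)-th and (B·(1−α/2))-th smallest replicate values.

(3.749, 4.724)

α = 0.04; lower rank = 50 × 0.020 = 1; upper rank = 50 × 0.980 = 49.
The 1st smallest replicate is 3.749; the 49th is 4.724.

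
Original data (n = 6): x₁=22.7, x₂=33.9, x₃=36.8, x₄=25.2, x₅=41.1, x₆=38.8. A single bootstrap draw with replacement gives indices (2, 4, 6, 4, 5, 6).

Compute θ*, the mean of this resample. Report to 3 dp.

θ* = 33.833

Resample values: 33.9, 25.2, 38.8, 25.2, 41.1, 38.8.
Mean = (33.9 + 25.2 + 38.8 + 25.2 + 41.1 + 38.8) / 6 = 203.00 / 6 = 33.833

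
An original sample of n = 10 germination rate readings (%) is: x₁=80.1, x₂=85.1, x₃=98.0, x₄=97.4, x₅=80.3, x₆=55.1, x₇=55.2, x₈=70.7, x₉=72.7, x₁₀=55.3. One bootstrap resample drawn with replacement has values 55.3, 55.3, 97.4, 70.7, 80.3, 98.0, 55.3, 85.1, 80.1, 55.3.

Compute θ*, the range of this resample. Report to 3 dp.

Range = 98.0 − 55.3 = 42.700

θ* = 42.700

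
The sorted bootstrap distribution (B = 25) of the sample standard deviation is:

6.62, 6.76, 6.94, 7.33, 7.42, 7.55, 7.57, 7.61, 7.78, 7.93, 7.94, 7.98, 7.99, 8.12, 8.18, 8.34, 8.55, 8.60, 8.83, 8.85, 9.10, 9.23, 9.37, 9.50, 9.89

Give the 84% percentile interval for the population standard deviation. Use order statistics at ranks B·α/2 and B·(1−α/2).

(6.76, 9.37)

α = 0.16; lower rank = 25 × 0.080 = 2; upper rank = 25 × 0.920 = 23.
The 2nd smallest replicate is 6.76; the 23rd is 9.37.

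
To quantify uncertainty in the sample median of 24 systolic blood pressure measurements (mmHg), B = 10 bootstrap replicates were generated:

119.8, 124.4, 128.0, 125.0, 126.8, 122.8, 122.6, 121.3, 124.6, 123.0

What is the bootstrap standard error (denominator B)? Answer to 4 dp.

SE* = 2.3324

Bootstrap SE is the standard deviation of the 10 replicate medians.
Mean of replicates: (119.8 + 124.4 + 128.0 + 125.0 + 126.8 + 122.8 + 122.6 + 121.3 + 124.6 + 123.0) / 10 = 1238.30000 / 10 = 123.83000
Sum of squared deviations: (−4.03000)² + (+0.57000)² + (+4.17000)² + (+1.17000)² + (+2.97000)² + (−1.03000)² + (−1.23000)² + (−2.53000)² + (+0.77000)² + (−0.83000)² = 54.40100
Variance = 54.40100 / 10 = 5.44010
SE* = √5.44010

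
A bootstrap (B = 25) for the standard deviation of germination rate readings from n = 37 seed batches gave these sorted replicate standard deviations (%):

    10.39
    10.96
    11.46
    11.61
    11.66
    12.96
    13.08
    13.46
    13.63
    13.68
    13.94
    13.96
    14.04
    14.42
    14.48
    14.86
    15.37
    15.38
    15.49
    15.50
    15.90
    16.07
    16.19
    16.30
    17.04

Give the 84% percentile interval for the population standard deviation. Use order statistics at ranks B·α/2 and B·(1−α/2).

(10.96, 16.19)

α = 0.16; lower rank = 25 × 0.080 = 2; upper rank = 25 × 0.920 = 23.
The 2nd smallest replicate is 10.96; the 23rd is 16.19.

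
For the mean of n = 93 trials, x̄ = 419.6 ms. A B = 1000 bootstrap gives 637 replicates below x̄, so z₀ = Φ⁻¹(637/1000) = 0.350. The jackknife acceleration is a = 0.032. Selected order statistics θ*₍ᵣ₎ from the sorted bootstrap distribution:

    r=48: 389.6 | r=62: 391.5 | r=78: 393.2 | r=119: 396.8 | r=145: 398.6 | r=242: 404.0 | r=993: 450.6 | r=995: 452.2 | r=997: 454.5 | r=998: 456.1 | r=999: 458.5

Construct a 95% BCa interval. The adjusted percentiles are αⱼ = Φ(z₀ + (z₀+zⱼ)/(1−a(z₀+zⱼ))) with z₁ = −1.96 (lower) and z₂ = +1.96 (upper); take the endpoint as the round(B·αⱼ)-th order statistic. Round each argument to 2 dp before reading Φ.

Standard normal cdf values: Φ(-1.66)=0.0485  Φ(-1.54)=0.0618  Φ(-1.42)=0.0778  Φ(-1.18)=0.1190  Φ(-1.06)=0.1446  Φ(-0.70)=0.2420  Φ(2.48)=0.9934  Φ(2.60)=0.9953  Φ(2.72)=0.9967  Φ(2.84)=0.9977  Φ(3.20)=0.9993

Lower: z₀ + z₁ = 0.350 + (-1.960) = -1.610; 1 − a(z₀+z₁) = 1 − (0.032)(-1.610) = 1.0515; argument = 0.350 + (-1.610)/1.0515 = -1.1811 → -1.18.
α₁ = Φ(-1.18) = 0.1190; rank = round(1000 × 0.1190) = 119; θ*₍119₎ = 396.8.
Upper: z₀ + z₂ = 2.310; 1 − a(z₀+z₂) = 0.9261; argument = 2.8444 → 2.84; α₂ = 0.9977; rank = 998; θ*₍998₎ = 456.1.

(396.8, 456.1)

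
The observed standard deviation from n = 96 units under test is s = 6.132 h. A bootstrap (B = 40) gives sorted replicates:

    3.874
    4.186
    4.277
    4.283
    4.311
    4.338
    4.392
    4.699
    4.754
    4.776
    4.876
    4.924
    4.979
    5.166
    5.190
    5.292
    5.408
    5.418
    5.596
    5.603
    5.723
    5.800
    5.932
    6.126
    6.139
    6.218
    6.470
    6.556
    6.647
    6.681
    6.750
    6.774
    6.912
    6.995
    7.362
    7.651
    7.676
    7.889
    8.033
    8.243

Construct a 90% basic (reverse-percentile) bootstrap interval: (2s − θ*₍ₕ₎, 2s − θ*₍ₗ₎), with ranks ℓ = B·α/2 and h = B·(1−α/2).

Percentile endpoints at ranks 2 and 38: θ*₍2₎ = 4.186, θ*₍38₎ = 7.889.
Basic interval reflects these around s:
  lower = 2 × 6.132 − 7.889 = 4.375
  upper = 2 × 6.132 − 4.186 = 8.078

(4.375, 8.078)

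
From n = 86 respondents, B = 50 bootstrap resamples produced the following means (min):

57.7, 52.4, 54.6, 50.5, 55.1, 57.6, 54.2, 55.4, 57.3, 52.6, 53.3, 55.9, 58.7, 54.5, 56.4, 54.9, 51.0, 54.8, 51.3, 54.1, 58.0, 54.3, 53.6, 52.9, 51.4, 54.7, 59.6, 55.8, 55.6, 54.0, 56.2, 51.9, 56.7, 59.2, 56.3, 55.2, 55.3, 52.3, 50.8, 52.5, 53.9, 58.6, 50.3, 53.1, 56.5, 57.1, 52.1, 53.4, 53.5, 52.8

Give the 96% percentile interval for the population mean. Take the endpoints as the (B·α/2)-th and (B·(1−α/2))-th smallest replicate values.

Sorted replicates: 50.3, 50.5, 50.8, 51.0, 51.3, 51.4, 51.9, 52.1, 52.3, 52.4, 52.5, 52.6, 52.8, 52.9, 53.1, 53.3, 53.4, 53.5, 53.6, 53.9, 54.0, 54.1, 54.2, 54.3, 54.5, 54.6, 54.7, 54.8, 54.9, 55.1, 55.2, 55.3, 55.4, 55.6, 55.8, 55.9, 56.2, 56.3, 56.4, 56.5, 56.7, 57.1, 57.3, 57.6, 57.7, 58.0, 58.6, 58.7, 59.2, 59.6
α = 0.04; lower rank = 50 × 0.020 = 1; upper rank = 50 × 0.980 = 49.
The 1st smallest replicate is 50.3; the 49th is 59.2.

(50.3, 59.2)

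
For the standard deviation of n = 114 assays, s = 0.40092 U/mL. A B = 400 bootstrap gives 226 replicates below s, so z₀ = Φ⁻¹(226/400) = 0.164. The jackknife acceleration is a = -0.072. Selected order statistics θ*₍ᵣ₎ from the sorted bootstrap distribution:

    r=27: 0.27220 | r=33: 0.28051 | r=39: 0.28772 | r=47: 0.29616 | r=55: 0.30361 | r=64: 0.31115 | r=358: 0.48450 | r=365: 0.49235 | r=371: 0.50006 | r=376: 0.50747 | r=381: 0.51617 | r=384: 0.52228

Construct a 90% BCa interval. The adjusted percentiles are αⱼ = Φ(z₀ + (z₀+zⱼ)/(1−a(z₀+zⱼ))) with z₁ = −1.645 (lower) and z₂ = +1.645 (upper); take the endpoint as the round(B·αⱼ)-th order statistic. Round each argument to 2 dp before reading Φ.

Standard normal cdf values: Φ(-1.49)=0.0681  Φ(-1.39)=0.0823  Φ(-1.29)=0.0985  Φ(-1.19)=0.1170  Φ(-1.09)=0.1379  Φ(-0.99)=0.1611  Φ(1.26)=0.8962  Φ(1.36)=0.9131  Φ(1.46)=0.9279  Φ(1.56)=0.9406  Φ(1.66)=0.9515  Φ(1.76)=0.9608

(0.27220, 0.52228)

Lower: z₀ + z₁ = 0.164 + (-1.645) = -1.481; 1 − a(z₀+z₁) = 1 − (-0.072)(-1.481) = 0.8934; argument = 0.164 + (-1.481)/0.8934 = -1.4938 → -1.49.
α₁ = Φ(-1.49) = 0.0681; rank = round(400 × 0.0681) = 27; θ*₍27₎ = 0.27220.
Upper: z₀ + z₂ = 1.809; 1 − a(z₀+z₂) = 1.1302; argument = 1.7645 → 1.76; α₂ = 0.9608; rank = 384; θ*₍384₎ = 0.52228.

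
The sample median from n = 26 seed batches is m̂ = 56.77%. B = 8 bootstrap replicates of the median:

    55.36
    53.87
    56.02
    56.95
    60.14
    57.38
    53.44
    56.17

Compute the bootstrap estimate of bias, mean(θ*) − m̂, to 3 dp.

bias = −0.604

mean(θ*) = (55.36 + 53.87 + 56.02 + 56.95 + 60.14 + 57.38 + 53.44 + 56.17) / 8 = 56.1662
bias = 56.1662 − 56.77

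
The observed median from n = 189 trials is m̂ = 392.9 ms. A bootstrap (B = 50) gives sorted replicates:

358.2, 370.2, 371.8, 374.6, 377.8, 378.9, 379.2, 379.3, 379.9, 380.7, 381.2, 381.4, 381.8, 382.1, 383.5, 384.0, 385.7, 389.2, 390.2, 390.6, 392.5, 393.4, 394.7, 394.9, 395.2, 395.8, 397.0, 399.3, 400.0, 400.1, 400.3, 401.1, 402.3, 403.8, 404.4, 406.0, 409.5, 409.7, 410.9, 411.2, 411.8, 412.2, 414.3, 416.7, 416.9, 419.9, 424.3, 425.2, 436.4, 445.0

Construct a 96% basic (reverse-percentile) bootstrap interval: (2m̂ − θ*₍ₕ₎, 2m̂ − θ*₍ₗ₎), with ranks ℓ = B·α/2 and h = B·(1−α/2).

(349.4, 427.6)

Percentile endpoints at ranks 1 and 49: θ*₍1₎ = 358.2, θ*₍49₎ = 436.4.
Basic interval reflects these around m̂:
  lower = 2 × 392.9 − 436.4 = 349.4
  upper = 2 × 392.9 − 358.2 = 427.6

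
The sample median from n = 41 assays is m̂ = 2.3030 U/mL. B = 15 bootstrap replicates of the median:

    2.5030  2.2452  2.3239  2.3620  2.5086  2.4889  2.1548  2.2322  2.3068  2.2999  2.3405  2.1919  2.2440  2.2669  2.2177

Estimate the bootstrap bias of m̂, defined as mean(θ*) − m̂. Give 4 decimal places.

mean(θ*) = (2.5030 + 2.2452 + 2.3239 + 2.3620 + 2.5086 + 2.4889 + 2.1548 + 2.2322 + 2.3068 + 2.2999 + 2.3405 + 2.1919 + 2.2440 + 2.2669 + 2.2177) / 15 = 2.31242
bias = 2.31242 − 2.3030

bias = +0.0094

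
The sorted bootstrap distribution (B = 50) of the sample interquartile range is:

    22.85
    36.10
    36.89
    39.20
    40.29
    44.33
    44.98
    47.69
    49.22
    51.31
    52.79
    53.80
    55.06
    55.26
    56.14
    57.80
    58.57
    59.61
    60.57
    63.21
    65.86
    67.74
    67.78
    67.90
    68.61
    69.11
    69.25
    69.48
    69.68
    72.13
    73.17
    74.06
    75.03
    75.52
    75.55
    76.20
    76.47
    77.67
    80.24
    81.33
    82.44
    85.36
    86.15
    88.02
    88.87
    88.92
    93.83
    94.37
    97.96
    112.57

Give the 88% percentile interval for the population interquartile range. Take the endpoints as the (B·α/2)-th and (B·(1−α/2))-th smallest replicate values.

(36.89, 93.83)

α = 0.12; lower rank = 50 × 0.060 = 3; upper rank = 50 × 0.940 = 47.
The 3rd smallest replicate is 36.89; the 47th is 93.83.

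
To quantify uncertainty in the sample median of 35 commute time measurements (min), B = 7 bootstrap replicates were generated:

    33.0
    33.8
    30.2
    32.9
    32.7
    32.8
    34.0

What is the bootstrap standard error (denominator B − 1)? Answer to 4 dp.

SE* = 1.2419

Bootstrap SE is the standard deviation of the 7 replicate medians.
Mean of replicates: (33.0 + 33.8 + 30.2 + 32.9 + 32.7 + 32.8 + 34.0) / 7 = 229.40000 / 7 = 32.77143
Sum of squared deviations: (+0.22857)² + (+1.02857)² + (−2.57143)² + (+0.12857)² + (−0.07143)² + (+0.02857)² + (+1.22857)² = 9.25429
Variance = 9.25429 / 6 = 1.54238
SE* = √1.54238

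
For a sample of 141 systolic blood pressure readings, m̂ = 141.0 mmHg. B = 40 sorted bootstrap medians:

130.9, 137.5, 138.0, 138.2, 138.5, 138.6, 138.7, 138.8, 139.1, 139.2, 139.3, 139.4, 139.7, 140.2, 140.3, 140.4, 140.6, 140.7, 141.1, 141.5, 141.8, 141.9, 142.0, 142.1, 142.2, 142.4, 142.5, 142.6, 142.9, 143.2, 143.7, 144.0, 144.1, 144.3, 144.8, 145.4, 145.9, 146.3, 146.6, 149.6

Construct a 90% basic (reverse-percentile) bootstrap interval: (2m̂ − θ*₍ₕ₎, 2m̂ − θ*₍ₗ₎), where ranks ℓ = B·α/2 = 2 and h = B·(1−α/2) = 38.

(135.7, 144.5)

Percentile endpoints at ranks 2 and 38: θ*₍2₎ = 137.5, θ*₍38₎ = 146.3.
Basic interval reflects these around m̂:
  lower = 2 × 141.0 − 146.3 = 135.7
  upper = 2 × 141.0 − 137.5 = 144.5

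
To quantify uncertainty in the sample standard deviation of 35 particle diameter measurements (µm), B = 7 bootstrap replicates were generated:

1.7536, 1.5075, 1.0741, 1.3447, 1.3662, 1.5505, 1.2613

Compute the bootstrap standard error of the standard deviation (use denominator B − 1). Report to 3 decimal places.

Bootstrap SE is the standard deviation of the 7 replicate standard deviations.
Mean of replicates: (1.7536 + 1.5075 + 1.0741 + 1.3447 + 1.3662 + 1.5505 + 1.2613) / 7 = 9.85790 / 7 = 1.40827
Sum of squared deviations: (+0.34533)² + (+0.09923)² + (−0.33417)² + (−0.06357)² + (−0.04207)² + (+0.14223)² + (−0.14697)² = 0.28841
Variance = 0.28841 / 6 = 0.04807
SE* = √0.04807

SE* = 0.219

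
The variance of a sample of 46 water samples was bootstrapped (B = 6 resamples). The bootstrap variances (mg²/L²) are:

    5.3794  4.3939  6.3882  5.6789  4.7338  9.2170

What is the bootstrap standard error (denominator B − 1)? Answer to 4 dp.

Bootstrap SE is the standard deviation of the 6 replicate variances.
Mean of replicates: (5.3794 + 4.3939 + 6.3882 + 5.6789 + 4.7338 + 9.2170) / 6 = 35.79120 / 6 = 5.96520
Sum of squared deviations: (−0.58580)² + (−1.57130)² + (+0.42300)² + (−0.28630)² + (−1.23140)² + (+3.25180)² = 15.16359
Variance = 15.16359 / 5 = 3.03272
SE* = √3.03272

SE* = 1.7415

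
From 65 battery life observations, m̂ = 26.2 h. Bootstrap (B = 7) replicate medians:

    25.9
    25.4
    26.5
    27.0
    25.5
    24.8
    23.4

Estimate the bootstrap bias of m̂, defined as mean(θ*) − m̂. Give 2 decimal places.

mean(θ*) = (25.9 + 25.4 + 26.5 + 27.0 + 25.5 + 24.8 + 23.4) / 7 = 25.500
bias = 25.500 − 26.2

bias = −0.70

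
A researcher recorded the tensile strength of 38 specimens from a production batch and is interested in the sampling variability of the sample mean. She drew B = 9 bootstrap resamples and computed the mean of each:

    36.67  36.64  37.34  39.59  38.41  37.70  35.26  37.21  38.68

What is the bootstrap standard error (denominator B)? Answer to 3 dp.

Bootstrap SE is the standard deviation of the 9 replicate means.
Mean of replicates: (36.67 + 36.64 + 37.34 + 39.59 + 38.41 + 37.70 + 35.26 + 37.21 + 38.68) / 9 = 337.5000 / 9 = 37.5000
Sum of squared deviations: (−0.8300)² + (−0.8600)² + (−0.1600)² + (+2.0900)² + (+0.9100)² + (+0.2000)² + (−2.2400)² + (−0.2900)² + (+1.1800)² = 13.1844
Variance = 13.1844 / 9 = 1.4649
SE* = √1.4649

SE* = 1.210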